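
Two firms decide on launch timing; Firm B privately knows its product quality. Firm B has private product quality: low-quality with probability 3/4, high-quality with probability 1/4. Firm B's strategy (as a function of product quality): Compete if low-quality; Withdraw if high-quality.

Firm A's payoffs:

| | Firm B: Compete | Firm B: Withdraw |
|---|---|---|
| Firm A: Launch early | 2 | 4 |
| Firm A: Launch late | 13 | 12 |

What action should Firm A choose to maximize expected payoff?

Launch late

Compute Firm A's expected payoff for each action, taking the expectation over Firm B's type.
E[Launch early] = 3/4·(2) + 1/4·(4) = 5/2
E[Launch late] = 3/4·(13) + 1/4·(12) = 51/4
Best response: Launch late (51/4 is the largest).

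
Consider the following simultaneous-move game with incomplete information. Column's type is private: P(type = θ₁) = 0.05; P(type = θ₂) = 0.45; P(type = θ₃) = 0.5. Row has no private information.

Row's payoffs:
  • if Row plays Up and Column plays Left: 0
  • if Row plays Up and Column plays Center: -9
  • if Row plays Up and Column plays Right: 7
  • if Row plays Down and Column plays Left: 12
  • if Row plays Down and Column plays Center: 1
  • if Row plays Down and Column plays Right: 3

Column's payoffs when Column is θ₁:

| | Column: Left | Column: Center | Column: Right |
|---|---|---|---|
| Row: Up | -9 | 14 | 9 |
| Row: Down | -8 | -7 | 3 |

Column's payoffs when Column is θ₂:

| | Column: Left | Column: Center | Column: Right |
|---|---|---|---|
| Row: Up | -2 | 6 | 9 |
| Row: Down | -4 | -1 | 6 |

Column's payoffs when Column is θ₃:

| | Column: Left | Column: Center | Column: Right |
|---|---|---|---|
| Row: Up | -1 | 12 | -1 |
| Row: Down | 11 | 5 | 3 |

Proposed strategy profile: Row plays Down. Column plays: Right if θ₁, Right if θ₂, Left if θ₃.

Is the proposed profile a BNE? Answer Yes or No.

Row plays Down: E[Down] = 0.05·(3) + 0.45·(3) + 0.5·(12) = 7.5; E[Up] = 3.5. Best-responding. ✓
Column (type θ₁), facing Down: Left gives -8, Center gives -7, Right gives 3. Proposed Right is best. ✓
Column (type θ₂), facing Down: Left gives -4, Center gives -1, Right gives 6. Proposed Right is best. ✓
Column (type θ₃), facing Down: Left gives 11, Center gives 5, Right gives 3. Proposed Left is best. ✓

Yes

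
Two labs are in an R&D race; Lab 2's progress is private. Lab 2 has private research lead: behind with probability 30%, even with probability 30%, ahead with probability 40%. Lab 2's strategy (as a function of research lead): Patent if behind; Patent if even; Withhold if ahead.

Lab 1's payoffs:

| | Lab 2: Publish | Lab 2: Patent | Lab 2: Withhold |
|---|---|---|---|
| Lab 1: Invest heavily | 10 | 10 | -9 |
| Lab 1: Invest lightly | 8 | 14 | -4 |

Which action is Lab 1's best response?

Invest lightly

E[Invest heavily] = 0.3·(10) + 0.3·(10) + 0.4·(-9) = 2.4
E[Invest lightly] = 0.3·(14) + 0.3·(14) + 0.4·(-4) = 6.8
Best response: Invest lightly (6.8 is the largest).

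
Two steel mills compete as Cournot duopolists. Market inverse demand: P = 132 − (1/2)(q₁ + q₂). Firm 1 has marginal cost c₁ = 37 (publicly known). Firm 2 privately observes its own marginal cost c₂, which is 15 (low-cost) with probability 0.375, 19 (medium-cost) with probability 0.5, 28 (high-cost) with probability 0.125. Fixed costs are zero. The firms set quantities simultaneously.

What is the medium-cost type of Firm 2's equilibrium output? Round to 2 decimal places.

Firm 2 with cost c maximizes (132 − (1/2)(q₁+q₂) − c)·q₂, giving q₂(c) = (132 − c − (1/2)q₁).
E[c₂] = 0.375·15 + 0.5·19 + 0.125·28 = 18.625
Firm 1's FOC against E[q₂] yields q₁ = (132 − 2·37 + E[c₂])/(3/2) = (132 − 74 + 18.625)/(3/2) = 51.0833.
q₂(medium-cost) = (132 − 19 − (1/2)·51.0833) = 87.4583.

87.46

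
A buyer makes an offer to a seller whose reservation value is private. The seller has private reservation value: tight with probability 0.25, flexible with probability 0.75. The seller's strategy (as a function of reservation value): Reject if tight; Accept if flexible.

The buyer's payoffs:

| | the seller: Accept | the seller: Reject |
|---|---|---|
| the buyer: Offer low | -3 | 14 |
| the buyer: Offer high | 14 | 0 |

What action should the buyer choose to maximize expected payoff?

Offer high

Compute the buyer's expected payoff for each action, taking the expectation over the seller's type.
E[Offer low] = 0.25·(14) + 0.75·(-3) = 1.25
E[Offer high] = 0.25·(0) + 0.75·(14) = 10.5
Best response: Offer high (10.5 is the largest).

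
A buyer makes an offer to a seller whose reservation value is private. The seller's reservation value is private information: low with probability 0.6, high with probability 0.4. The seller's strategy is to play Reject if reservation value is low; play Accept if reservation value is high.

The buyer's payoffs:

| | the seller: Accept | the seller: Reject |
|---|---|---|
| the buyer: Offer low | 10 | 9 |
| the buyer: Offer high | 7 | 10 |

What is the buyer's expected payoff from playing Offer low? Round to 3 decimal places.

Take the expectation over the seller's reservation value, weighting each type's action by its prior probability.
E[Offer low] = 0.6·9 + 0.4·10 = 5.4 + 4 = 9.4

9.400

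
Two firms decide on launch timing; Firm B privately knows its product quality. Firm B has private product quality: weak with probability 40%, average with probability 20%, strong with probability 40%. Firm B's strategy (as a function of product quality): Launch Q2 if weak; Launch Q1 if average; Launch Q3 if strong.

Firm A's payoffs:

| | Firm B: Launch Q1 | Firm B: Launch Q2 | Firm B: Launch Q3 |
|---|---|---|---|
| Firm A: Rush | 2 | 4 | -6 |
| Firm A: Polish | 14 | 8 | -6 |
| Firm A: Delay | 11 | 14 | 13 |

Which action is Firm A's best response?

Delay

E[Rush] = 0.4·(4) + 0.2·(2) + 0.4·(-6) = -0.4
E[Polish] = 0.4·(8) + 0.2·(14) + 0.4·(-6) = 3.6
E[Delay] = 0.4·(14) + 0.2·(11) + 0.4·(13) = 13
Best response: Delay (13 is the largest).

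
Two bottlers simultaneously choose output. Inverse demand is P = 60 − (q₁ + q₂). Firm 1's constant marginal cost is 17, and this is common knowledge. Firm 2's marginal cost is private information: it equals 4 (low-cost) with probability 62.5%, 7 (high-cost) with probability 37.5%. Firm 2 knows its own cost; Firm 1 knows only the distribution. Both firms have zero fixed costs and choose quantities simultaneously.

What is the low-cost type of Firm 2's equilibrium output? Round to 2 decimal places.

22.81

Type-c best response for Firm 2: q₂(c) = (60 − c)/2 − q₁/2.
Firm 1 maximizes expected profit; its first-order condition is 60 − 2q₁ − E[q₂] − 17 = 0.
Substituting E[q₂] and solving: E[c₂] = 5.125, so q₁ = (60 − 2·17 + 5.125)/3 = 10.375.
q₂(low-cost) = (60 − 4 − 10.375)/2 = 22.8125.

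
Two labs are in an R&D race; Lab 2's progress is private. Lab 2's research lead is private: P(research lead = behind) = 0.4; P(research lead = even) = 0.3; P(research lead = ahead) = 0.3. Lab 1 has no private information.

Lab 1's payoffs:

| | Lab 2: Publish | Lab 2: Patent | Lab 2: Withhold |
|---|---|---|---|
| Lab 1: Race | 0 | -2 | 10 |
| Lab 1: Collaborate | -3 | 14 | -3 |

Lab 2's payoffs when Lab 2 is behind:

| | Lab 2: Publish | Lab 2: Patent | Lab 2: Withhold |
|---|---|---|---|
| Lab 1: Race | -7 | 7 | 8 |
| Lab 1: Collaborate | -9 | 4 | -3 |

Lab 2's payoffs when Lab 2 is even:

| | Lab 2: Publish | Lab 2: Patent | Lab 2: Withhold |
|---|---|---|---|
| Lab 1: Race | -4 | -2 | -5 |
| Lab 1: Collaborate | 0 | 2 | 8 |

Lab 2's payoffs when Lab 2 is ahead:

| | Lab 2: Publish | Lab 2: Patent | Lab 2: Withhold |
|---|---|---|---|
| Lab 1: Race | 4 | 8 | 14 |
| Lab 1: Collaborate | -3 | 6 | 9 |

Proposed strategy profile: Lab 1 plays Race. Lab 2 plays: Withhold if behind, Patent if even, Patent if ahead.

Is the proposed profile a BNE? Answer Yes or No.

A profile is a BNE iff every type of every player is best-responding given beliefs about the other side.
Lab 1 plays Race: E[Race] = 0.4·(10) + 0.3·(-2) + 0.3·(-2) = 2.8; E[Collaborate] = 7.2. Not best-responding. ✗
Lab 2 (research lead behind), facing Race: Publish gives -7, Patent gives 7, Withhold gives 8. Proposed Withhold is best. ✓
Lab 2 (research lead even), facing Race: Publish gives -4, Patent gives -2, Withhold gives -5. Proposed Patent is best. ✓
Lab 2 (research lead ahead), facing Race: Publish gives 4, Patent gives 8, Withhold gives 14. Proposed Patent is not best — profitable deviation exists. ✗

No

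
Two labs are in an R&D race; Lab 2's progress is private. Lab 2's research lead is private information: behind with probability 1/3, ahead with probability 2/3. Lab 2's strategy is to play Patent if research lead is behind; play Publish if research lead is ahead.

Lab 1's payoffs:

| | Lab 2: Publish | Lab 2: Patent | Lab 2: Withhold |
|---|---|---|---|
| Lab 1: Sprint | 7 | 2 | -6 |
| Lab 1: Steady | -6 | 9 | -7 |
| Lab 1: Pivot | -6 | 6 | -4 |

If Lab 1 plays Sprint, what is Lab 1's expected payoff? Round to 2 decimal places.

5.33

E[Sprint] = 1/3·2 + 2/3·7 = 2/3 + 14/3 = 16/3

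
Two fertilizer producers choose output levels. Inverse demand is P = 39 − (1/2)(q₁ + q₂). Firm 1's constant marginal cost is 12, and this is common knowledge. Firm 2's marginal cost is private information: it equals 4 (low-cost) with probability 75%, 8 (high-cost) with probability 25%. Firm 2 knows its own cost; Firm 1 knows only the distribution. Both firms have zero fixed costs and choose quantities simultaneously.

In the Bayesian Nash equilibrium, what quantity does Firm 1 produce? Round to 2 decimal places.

13.33

Firm 2 with cost c maximizes (39 − (1/2)(q₁+q₂) − c)·q₂, giving q₂(c) = (39 − c − (1/2)q₁).
E[c₂] = 0.75·4 + 0.25·8 = 5
Firm 1's FOC against E[q₂] yields q₁ = (39 − 2·12 + E[c₂])/(3/2) = (39 − 24 + 5)/(3/2) = 13.3333.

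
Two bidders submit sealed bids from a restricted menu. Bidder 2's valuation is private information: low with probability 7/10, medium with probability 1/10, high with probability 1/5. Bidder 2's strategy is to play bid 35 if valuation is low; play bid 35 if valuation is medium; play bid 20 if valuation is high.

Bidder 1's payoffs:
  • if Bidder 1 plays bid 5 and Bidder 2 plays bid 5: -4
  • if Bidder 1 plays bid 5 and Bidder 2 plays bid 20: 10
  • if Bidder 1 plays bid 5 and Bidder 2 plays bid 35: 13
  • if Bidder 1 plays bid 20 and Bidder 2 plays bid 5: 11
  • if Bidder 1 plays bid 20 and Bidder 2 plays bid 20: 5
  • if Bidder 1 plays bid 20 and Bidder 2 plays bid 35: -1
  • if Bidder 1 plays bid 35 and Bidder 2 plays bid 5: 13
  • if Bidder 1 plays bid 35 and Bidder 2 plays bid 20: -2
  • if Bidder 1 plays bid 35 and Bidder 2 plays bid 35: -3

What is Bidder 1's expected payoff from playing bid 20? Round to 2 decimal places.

0.20

E[bid 20] = 7/10·(-1) + 1/10·(-1) + 1/5·5 = (-7/10) + (-1/10) + 1 = 1/5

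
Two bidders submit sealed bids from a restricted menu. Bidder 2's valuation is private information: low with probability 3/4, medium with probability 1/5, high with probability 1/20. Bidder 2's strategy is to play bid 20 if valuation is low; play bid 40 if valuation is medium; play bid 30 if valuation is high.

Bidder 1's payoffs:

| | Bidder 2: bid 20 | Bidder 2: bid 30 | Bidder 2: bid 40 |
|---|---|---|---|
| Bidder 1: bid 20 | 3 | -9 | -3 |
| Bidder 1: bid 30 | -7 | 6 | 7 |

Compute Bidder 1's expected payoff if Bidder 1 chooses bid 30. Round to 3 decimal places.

E[bid 30] = 3/4·(-7) + 1/5·7 + 1/20·6 = (-21/4) + 7/5 + 3/10 = -71/20

-3.550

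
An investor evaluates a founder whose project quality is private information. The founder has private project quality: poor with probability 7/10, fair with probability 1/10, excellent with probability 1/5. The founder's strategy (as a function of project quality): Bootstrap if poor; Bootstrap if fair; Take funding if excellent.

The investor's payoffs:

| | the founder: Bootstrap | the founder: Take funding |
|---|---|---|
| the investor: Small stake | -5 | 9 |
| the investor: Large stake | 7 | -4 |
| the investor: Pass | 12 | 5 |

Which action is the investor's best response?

Pass

E[Small stake] = 7/10·(-5) + 1/10·(-5) + 1/5·(9) = -11/5
E[Large stake] = 7/10·(7) + 1/10·(7) + 1/5·(-4) = 24/5
E[Pass] = 7/10·(12) + 1/10·(12) + 1/5·(5) = 53/5
Best response: Pass (53/5 is the largest).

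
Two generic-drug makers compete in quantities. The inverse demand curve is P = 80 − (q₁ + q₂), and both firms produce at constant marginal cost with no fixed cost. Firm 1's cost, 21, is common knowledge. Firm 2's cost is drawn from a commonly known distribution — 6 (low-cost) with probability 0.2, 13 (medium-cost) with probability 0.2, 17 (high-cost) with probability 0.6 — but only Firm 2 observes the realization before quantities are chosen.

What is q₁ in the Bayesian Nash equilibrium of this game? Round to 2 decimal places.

17.33

Type-c best response for Firm 2: q₂(c) = (80 − c)/2 − q₁/2.
Firm 1 maximizes expected profit; its first-order condition is 80 − 2q₁ − E[q₂] − 21 = 0.
Substituting E[q₂] and solving: E[c₂] = 14, so q₁ = (80 − 2·21 + 14)/3 = 17.3333.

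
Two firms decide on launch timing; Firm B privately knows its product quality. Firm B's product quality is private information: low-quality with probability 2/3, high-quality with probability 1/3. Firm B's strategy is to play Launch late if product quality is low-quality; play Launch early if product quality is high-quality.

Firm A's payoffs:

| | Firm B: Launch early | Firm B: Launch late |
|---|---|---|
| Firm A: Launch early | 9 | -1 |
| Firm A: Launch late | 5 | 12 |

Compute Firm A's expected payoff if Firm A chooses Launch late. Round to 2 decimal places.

E[Launch late] = 2/3·12 + 1/3·5 = 8 + 5/3 = 29/3

9.67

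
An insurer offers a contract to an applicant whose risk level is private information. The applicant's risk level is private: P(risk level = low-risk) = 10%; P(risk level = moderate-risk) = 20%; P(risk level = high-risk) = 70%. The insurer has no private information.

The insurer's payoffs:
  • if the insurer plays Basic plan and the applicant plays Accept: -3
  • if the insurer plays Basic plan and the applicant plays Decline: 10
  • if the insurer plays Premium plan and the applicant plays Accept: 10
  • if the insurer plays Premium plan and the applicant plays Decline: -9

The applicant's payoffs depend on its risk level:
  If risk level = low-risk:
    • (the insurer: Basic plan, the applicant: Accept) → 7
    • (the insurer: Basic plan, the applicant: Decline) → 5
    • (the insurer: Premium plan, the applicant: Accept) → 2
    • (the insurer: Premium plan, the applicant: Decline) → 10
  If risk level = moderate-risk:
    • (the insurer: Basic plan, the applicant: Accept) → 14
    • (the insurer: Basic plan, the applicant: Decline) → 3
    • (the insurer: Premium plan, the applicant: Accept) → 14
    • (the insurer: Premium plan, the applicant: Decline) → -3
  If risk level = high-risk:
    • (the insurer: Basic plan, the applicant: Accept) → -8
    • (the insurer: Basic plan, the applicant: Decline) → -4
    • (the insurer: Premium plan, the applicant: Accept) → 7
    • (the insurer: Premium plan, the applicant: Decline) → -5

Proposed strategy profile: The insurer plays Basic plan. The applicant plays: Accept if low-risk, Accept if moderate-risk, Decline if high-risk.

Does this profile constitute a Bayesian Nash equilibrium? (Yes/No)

Yes

The insurer plays Basic plan: E[Basic plan] = 0.1·(-3) + 0.2·(-3) + 0.7·(10) = 6.1; E[Premium plan] = -3.3. Best-responding. ✓
The applicant (risk level low-risk), facing Basic plan: Accept gives 7, Decline gives 5. Proposed Accept is best. ✓
The applicant (risk level moderate-risk), facing Basic plan: Accept gives 14, Decline gives 3. Proposed Accept is best. ✓
The applicant (risk level high-risk), facing Basic plan: Accept gives -8, Decline gives -4. Proposed Decline is best. ✓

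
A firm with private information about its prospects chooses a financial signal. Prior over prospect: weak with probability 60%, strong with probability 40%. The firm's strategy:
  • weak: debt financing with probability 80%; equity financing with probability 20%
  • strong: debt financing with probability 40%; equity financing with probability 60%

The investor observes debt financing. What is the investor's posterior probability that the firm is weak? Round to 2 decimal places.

P(debt financing) = 0.6·0.8 + 0.4·0.4 = 0.64
P(weak | debt financing) = (0.6·0.8) / 0.64 = 0.48 / 0.64 = 0.75

0.75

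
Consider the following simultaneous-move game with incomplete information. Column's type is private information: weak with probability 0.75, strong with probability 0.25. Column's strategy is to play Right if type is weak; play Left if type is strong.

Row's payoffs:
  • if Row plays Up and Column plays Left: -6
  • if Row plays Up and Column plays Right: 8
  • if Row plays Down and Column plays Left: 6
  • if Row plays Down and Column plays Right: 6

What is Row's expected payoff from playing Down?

6

E[Down] = 0.75·6 + 0.25·6 = 4.5 + 1.5 = 6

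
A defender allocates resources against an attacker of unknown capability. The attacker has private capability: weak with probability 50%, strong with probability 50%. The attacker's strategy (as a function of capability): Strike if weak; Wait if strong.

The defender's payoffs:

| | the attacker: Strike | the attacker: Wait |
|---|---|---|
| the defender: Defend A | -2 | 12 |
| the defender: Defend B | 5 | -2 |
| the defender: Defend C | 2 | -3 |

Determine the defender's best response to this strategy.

Defend A

E[Defend A] = 0.5·(-2) + 0.5·(12) = 5
E[Defend B] = 0.5·(5) + 0.5·(-2) = 1.5
E[Defend C] = 0.5·(2) + 0.5·(-3) = -0.5
Best response: Defend A (5 is the largest).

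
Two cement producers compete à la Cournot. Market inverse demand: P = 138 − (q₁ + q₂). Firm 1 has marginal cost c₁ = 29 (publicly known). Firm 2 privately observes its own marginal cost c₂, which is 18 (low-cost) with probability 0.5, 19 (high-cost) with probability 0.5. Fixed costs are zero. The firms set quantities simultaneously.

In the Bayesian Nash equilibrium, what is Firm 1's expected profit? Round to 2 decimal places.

Type-c best response for Firm 2: q₂(c) = (138 − c)/2 − q₁/2.
Firm 1 maximizes expected profit; its first-order condition is 138 − 2q₁ − E[q₂] − 29 = 0.
Substituting E[q₂] and solving: E[c₂] = 18.5, so q₁ = (138 − 2·29 + 18.5)/3 = 32.8333.
E[P] = 138 − (q₁ + E[q₂]) = 61.8333; Firm 1's expected profit = (E[P] − 29)·q₁ = (61.8333 − 29)·32.8333 = 1078.03.

1078.03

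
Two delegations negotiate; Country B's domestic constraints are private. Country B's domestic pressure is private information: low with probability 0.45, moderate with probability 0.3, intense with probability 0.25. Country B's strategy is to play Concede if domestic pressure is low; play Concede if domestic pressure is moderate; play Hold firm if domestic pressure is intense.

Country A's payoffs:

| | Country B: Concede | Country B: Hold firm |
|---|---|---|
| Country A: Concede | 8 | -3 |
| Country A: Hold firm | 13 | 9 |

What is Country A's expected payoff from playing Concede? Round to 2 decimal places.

5.25

E[Concede] = 0.45·8 + 0.3·8 + 0.25·(-3) = 3.6 + 2.4 + (-0.75) = 5.25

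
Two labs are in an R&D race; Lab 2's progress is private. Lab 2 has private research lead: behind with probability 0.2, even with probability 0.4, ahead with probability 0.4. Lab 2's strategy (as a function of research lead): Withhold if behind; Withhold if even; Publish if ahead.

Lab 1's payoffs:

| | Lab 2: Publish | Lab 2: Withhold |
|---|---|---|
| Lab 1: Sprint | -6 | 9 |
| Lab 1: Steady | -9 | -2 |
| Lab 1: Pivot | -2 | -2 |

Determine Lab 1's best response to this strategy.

Sprint

E[Sprint] = 0.2·(9) + 0.4·(9) + 0.4·(-6) = 3
E[Steady] = 0.2·(-2) + 0.4·(-2) + 0.4·(-9) = -4.8
E[Pivot] = 0.2·(-2) + 0.4·(-2) + 0.4·(-2) = -2
Best response: Sprint (3 is the largest).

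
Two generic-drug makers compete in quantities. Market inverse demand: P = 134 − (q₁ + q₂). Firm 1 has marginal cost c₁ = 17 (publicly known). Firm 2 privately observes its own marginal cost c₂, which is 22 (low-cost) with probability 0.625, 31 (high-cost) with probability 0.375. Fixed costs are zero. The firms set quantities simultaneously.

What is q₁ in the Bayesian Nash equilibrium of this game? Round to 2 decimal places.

Type-c best response for Firm 2: q₂(c) = (134 − c)/2 − q₁/2.
Firm 1 maximizes expected profit; its first-order condition is 134 − 2q₁ − E[q₂] − 17 = 0.
Substituting E[q₂] and solving: E[c₂] = 25.375, so q₁ = (134 − 2·17 + 25.375)/3 = 41.7917.

41.79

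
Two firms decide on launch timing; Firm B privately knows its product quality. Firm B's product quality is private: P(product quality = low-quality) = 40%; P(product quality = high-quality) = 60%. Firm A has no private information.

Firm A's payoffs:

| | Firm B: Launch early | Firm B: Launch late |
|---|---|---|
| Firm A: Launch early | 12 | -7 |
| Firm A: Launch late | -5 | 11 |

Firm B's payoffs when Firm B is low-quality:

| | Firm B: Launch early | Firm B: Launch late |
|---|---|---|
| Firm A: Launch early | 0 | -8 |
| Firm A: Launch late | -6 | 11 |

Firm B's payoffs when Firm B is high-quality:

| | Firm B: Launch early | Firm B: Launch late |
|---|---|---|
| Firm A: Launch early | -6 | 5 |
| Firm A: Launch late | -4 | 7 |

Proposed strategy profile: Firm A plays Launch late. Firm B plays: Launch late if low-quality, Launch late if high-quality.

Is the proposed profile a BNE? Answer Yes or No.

Firm A plays Launch late: E[Launch late] = 0.4·(11) + 0.6·(11) = 11; E[Launch early] = -7. Best-responding. ✓
Firm B (product quality low-quality), facing Launch late: Launch early gives -6, Launch late gives 11. Proposed Launch late is best. ✓
Firm B (product quality high-quality), facing Launch late: Launch early gives -4, Launch late gives 7. Proposed Launch late is best. ✓

Yes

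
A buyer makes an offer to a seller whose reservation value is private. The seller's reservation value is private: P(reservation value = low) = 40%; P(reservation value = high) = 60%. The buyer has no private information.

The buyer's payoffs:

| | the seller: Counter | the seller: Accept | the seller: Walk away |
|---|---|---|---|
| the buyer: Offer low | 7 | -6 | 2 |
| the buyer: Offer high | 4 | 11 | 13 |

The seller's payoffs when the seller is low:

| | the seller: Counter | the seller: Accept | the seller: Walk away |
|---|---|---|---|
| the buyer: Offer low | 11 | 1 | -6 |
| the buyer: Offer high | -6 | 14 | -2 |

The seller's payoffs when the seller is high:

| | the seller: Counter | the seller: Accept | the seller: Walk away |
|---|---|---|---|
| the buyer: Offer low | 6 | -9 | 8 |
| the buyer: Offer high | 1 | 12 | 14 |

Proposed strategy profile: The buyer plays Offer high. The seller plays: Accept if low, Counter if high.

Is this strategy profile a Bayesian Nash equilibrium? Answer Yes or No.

No

A profile is a BNE iff every type of every player is best-responding given beliefs about the other side.
The buyer plays Offer high: E[Offer high] = 0.4·(11) + 0.6·(4) = 6.8; E[Offer low] = 1.8. Best-responding. ✓
The seller (reservation value low), facing Offer high: Counter gives -6, Accept gives 14, Walk away gives -2. Proposed Accept is best. ✓
The seller (reservation value high), facing Offer high: Counter gives 1, Accept gives 12, Walk away gives 14. Proposed Counter is not best — profitable deviation exists. ✗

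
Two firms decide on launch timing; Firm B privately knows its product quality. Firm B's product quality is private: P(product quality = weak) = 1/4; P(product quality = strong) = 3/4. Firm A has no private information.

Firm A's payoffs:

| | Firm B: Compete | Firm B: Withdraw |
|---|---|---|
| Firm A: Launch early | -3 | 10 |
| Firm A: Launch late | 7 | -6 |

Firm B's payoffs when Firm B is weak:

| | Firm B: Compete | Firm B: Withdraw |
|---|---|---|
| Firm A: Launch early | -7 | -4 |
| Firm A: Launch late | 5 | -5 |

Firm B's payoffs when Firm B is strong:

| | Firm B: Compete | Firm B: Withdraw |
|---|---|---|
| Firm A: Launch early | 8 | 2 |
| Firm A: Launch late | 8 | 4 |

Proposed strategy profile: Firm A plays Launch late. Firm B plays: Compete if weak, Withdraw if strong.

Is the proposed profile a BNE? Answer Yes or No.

No

Firm A plays Launch late: E[Launch late] = 1/4·(7) + 3/4·(-6) = -11/4; E[Launch early] = 27/4. Not best-responding. ✗
Firm B (product quality weak), facing Launch late: Compete gives 5, Withdraw gives -5. Proposed Compete is best. ✓
Firm B (product quality strong), facing Launch late: Compete gives 8, Withdraw gives 4. Proposed Withdraw is not best — profitable deviation exists. ✗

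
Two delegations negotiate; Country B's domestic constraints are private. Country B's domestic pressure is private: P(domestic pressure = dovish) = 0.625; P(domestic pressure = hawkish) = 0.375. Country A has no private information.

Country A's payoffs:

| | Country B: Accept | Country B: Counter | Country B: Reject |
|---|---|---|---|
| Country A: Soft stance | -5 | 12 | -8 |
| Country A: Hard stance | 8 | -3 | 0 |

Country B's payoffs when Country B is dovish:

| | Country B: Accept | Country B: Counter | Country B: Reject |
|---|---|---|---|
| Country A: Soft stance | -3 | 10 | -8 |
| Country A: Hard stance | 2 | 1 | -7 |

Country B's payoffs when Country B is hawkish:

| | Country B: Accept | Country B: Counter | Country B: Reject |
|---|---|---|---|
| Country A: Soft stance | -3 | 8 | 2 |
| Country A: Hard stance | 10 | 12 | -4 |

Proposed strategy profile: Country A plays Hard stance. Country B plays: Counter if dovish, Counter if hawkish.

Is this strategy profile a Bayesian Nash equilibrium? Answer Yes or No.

No

A profile is a BNE iff every type of every player is best-responding given beliefs about the other side.
Country A plays Hard stance: E[Hard stance] = 0.625·(-3) + 0.375·(-3) = -3; E[Soft stance] = 12. Not best-responding. ✗
Country B (domestic pressure dovish), facing Hard stance: Accept gives 2, Counter gives 1, Reject gives -7. Proposed Counter is not best — profitable deviation exists. ✗
Country B (domestic pressure hawkish), facing Hard stance: Accept gives 10, Counter gives 12, Reject gives -4. Proposed Counter is best. ✓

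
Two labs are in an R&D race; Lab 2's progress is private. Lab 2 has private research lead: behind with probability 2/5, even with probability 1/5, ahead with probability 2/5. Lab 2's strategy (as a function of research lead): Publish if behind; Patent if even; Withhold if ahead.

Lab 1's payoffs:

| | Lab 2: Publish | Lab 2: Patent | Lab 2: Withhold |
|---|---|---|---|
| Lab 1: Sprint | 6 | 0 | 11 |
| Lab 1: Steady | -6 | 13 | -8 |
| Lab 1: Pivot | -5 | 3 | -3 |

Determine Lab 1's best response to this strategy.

Compute Lab 1's expected payoff for each action, taking the expectation over Lab 2's type.
E[Sprint] = 2/5·(6) + 1/5·(0) + 2/5·(11) = 34/5
E[Steady] = 2/5·(-6) + 1/5·(13) + 2/5·(-8) = -3
E[Pivot] = 2/5·(-5) + 1/5·(3) + 2/5·(-3) = -13/5
Best response: Sprint (34/5 is the largest).

Sprint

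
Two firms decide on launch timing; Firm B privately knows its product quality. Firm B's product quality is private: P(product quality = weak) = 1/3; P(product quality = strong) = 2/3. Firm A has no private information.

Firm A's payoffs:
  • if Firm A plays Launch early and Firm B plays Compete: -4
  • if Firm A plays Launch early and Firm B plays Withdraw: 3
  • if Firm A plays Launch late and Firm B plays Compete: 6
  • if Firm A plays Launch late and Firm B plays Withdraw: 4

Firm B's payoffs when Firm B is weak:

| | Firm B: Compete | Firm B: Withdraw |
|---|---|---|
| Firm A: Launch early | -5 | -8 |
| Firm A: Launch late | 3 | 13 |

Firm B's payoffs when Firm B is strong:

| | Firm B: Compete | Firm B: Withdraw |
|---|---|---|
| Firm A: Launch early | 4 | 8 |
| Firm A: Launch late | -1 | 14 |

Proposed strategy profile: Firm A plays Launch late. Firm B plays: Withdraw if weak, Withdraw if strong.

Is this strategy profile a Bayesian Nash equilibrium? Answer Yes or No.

Firm A plays Launch late: E[Launch late] = 1/3·(4) + 2/3·(4) = 4; E[Launch early] = 3. Best-responding. ✓
Firm B (product quality weak), facing Launch late: Compete gives 3, Withdraw gives 13. Proposed Withdraw is best. ✓
Firm B (product quality strong), facing Launch late: Compete gives -1, Withdraw gives 14. Proposed Withdraw is best. ✓

Yes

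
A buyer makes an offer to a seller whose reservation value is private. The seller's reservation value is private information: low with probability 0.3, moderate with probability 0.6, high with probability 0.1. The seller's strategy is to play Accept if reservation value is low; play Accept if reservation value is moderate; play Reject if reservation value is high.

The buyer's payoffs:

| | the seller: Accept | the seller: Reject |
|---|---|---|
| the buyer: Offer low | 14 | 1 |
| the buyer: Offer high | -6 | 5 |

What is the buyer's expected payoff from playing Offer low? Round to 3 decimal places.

Take the expectation over the seller's reservation value, weighting each type's action by its prior probability.
E[Offer low] = 0.3·14 + 0.6·14 + 0.1·1 = 4.2 + 8.4 + 0.1 = 12.7

12.700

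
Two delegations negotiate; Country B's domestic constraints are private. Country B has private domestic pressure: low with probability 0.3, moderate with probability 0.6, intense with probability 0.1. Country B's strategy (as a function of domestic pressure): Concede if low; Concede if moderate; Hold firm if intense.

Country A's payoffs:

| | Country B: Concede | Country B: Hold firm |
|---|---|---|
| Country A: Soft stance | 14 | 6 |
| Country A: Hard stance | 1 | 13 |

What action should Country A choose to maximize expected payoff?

Soft stance

Compute Country A's expected payoff for each action, taking the expectation over Country B's type.
E[Soft stance] = 0.3·(14) + 0.6·(14) + 0.1·(6) = 13.2
E[Hard stance] = 0.3·(1) + 0.6·(1) + 0.1·(13) = 2.2
Best response: Soft stance (13.2 is the largest).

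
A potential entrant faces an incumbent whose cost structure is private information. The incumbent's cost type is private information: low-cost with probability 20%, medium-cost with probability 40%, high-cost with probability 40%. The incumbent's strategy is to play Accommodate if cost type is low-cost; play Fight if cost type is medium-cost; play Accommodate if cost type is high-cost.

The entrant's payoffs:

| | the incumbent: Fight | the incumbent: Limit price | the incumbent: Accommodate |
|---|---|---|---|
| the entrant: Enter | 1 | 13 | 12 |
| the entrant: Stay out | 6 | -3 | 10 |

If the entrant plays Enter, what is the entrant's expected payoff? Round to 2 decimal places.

Take the expectation over the incumbent's cost type, weighting each type's action by its prior probability.
E[Enter] = 0.2·12 + 0.4·1 + 0.4·12 = 2.4 + 0.4 + 4.8 = 7.6

7.60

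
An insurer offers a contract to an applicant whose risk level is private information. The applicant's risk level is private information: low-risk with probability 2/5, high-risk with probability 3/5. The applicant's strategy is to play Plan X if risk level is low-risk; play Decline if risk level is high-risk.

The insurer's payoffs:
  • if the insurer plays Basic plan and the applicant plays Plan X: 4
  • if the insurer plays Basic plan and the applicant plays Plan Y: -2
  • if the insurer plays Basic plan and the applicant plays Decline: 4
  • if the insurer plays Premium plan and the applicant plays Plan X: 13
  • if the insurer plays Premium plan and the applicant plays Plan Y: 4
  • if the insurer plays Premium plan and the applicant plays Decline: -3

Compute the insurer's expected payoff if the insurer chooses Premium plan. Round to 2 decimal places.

E[Premium plan] = 2/5·13 + 3/5·(-3) = 26/5 + (-9/5) = 17/5

3.40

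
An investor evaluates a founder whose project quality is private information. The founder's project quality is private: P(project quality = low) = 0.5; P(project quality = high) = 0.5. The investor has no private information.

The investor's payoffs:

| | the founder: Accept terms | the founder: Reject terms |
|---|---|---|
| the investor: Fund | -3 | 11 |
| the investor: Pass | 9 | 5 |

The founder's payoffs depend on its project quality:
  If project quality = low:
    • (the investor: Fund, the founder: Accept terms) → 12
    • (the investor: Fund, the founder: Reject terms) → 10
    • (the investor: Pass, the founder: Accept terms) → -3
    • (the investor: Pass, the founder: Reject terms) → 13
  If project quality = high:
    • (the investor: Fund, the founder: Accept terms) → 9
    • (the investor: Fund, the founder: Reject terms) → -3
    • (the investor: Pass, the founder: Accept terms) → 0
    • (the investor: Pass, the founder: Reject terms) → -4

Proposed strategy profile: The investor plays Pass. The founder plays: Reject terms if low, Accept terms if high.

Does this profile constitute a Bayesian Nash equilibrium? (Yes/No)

The investor plays Pass: E[Pass] = 0.5·(5) + 0.5·(9) = 7; E[Fund] = 4. Best-responding. ✓
The founder (project quality low), facing Pass: Accept terms gives -3, Reject terms gives 13. Proposed Reject terms is best. ✓
The founder (project quality high), facing Pass: Accept terms gives 0, Reject terms gives -4. Proposed Accept terms is best. ✓

Yes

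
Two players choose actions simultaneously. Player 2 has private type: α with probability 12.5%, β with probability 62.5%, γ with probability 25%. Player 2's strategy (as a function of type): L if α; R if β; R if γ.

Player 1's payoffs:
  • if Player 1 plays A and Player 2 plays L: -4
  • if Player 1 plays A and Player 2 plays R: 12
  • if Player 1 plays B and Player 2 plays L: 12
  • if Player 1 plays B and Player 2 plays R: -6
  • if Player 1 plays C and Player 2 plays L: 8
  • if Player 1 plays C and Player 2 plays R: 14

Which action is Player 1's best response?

Compute Player 1's expected payoff for each action, taking the expectation over Player 2's type.
E[A] = 0.125·(-4) + 0.625·(12) + 0.25·(12) = 10
E[B] = 0.125·(12) + 0.625·(-6) + 0.25·(-6) = -3.75
E[C] = 0.125·(8) + 0.625·(14) + 0.25·(14) = 13.25
Best response: C (13.25 is the largest).

C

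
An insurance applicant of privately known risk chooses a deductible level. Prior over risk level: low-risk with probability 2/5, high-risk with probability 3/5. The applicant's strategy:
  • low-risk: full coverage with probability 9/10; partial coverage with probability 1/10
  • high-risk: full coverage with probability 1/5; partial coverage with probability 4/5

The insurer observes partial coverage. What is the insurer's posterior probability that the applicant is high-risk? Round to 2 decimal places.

0.92

Apply Bayes' rule using the sender's strategy as the likelihood.
P(partial coverage) = (2/5)·(1/10) + (3/5)·(4/5) = 13/25
P(high-risk | partial coverage) = ((3/5)·(4/5)) / (13/25) = (12/25) / (13/25) = 12/13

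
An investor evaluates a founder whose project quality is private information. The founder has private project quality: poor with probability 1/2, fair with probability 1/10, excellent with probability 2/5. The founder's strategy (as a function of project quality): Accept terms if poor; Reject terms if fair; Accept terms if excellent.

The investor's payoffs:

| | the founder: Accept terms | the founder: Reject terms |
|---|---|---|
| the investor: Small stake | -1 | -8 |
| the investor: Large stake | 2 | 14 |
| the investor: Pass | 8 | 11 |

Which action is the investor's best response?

Pass

E[Small stake] = 1/2·(-1) + 1/10·(-8) + 2/5·(-1) = -17/10
E[Large stake] = 1/2·(2) + 1/10·(14) + 2/5·(2) = 16/5
E[Pass] = 1/2·(8) + 1/10·(11) + 2/5·(8) = 83/10
Best response: Pass (83/10 is the largest).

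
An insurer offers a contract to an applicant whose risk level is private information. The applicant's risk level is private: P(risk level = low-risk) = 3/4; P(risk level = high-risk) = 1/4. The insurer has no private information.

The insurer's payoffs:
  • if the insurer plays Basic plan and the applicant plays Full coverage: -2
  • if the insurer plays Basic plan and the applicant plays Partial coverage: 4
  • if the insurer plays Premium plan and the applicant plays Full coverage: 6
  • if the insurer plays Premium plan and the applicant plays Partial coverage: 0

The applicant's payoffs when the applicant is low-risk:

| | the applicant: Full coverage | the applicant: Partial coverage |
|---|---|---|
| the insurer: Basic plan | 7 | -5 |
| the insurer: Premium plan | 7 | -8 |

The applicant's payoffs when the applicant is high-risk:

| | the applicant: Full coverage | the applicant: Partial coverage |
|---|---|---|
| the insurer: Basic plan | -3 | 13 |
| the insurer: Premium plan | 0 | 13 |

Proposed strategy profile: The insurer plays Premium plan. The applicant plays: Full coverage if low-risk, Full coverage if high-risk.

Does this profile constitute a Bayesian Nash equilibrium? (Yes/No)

The insurer plays Premium plan: E[Premium plan] = 3/4·(6) + 1/4·(6) = 6; E[Basic plan] = -2. Best-responding. ✓
The applicant (risk level low-risk), facing Premium plan: Full coverage gives 7, Partial coverage gives -8. Proposed Full coverage is best. ✓
The applicant (risk level high-risk), facing Premium plan: Full coverage gives 0, Partial coverage gives 13. Proposed Full coverage is not best — profitable deviation exists. ✗

No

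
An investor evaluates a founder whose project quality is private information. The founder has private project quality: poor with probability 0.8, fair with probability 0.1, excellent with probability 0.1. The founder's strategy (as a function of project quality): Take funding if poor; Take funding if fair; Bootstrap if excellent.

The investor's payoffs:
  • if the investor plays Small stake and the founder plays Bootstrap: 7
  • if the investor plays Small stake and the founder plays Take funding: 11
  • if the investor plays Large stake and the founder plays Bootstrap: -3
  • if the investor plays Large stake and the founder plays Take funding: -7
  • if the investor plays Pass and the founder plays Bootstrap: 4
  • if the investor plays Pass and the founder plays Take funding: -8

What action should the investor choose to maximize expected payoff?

E[Small stake] = 0.8·(11) + 0.1·(11) + 0.1·(7) = 10.6
E[Large stake] = 0.8·(-7) + 0.1·(-7) + 0.1·(-3) = -6.6
E[Pass] = 0.8·(-8) + 0.1·(-8) + 0.1·(4) = -6.8
Best response: Small stake (10.6 is the largest).

Small stake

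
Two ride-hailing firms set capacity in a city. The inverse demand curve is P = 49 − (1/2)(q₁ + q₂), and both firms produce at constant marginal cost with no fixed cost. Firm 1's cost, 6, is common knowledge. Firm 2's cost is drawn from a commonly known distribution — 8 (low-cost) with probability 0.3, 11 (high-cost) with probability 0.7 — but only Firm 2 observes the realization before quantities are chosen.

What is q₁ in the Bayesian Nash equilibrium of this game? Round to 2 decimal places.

Type-c best response for Firm 2: q₂(c) = (49 − c) − q₁/2.
Firm 1 maximizes expected profit; its first-order condition is 49 − q₁ − (1/2)E[q₂] − 6 = 0.
Substituting E[q₂] and solving: E[c₂] = 10.1, so q₁ = (49 − 2·6 + 10.1)/(3/2) = 31.4.

31.40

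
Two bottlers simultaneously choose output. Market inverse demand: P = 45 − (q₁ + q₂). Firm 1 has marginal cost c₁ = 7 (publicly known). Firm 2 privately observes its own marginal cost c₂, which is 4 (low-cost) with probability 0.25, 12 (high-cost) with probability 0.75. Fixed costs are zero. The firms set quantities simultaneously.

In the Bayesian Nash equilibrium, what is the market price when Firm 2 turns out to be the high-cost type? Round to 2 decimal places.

21.67

Type-c best response for Firm 2: q₂(c) = (45 − c)/2 − q₁/2.
Firm 1 maximizes expected profit; its first-order condition is 45 − 2q₁ − E[q₂] − 7 = 0.
Substituting E[q₂] and solving: E[c₂] = 10, so q₁ = (45 − 2·7 + 10)/3 = 13.6667.
q₂(high-cost) = 9.66667, so P = 45 − (13.6667 + 9.66667) = 21.6667.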